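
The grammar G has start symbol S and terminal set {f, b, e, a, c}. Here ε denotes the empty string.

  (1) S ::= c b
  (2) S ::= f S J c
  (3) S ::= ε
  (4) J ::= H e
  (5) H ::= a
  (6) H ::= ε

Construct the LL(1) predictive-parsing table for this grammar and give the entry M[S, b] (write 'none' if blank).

FIRST(S): from S::=c b we get {c}; from S::=f S J c we get {f}; from S::=ε we get {ε}. So FIRST(S) = {ε, c, f}.
FIRST(H): from H::=a we get {a}; from H::=ε we get {ε}. So FIRST(H) = {ε, a}.
FIRST(J): from J::=H e we get {a, e}. So FIRST(J) = {a, e}.
FOLLOW(S) includes $ since S is the start symbol.
FOLLOW(S): in S::=f S J c, S is followed by J c with FIRST {a, e}. Thus FOLLOW(S) = {$, a, e}.
For S ::= c b: FIRST(c b) = {c}, so it goes in M[S, t] for t ∈ {c}.
For S ::= f S J c: FIRST(f S J c) = {f}, so it goes in M[S, t] for t ∈ {f}.
For S ::= ε: FIRST(ε) = {ε}, so it goes in M[S, t] for t ∈ {}; since ε ∈ FIRST, also for every t ∈ FOLLOW(S) = {$, a, e}.
None of these place a production in M[S, b].

none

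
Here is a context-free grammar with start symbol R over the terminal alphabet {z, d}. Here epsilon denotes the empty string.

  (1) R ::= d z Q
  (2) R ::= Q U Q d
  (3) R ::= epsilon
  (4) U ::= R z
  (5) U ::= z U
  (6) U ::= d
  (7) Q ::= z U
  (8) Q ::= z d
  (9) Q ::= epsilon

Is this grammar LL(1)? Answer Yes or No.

No

FIRST(R) = {epsilon, d, z}
FIRST(U) = {d, z}
FIRST(Q) = {epsilon, z}
FOLLOW(R) = {$, z}
FOLLOW(U) = {$, d, z}
FOLLOW(Q) = {$, d, z}
Cell M[Q, z] receives both Q ::= z U and Q ::= z d and Q ::= epsilon — the grammar is not LL(1).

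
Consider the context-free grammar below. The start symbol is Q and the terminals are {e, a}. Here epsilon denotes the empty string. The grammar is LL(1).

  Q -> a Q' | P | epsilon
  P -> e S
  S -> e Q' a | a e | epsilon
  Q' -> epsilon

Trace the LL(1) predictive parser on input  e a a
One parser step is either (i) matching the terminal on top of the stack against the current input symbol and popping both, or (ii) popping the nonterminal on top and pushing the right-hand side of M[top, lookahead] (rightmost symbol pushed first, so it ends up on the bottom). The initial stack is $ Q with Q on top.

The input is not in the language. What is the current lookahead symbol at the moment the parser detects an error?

a

     Stack  Input    Action
  1  $ Q    e a a $  expand Q -> P
  2  $ P    e a a $  expand P -> e S
  3  $ S e  e a a $  match e
  4  $ S    a a $    expand S -> a e
  5  $ e a  a a $    match a
  6  $ e    a $      error: top is terminal e but lookahead is a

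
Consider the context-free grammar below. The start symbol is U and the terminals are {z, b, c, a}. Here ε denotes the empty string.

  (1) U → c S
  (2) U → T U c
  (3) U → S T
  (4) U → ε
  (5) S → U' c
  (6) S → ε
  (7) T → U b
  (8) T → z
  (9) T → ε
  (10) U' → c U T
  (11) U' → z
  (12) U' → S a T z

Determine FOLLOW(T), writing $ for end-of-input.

{$, a, b, c, z}

FIRST(U) = {ε, a, b, c, z}  (via T U c, S T)
FIRST(T) = {ε, a, b, c, z}  (via U b)
FIRST(S) = {ε, a, c, z}  (via U' c)
FIRST(U') = {a, c, z}  (via S a T z)
FOLLOW(U) includes $ since U is the start symbol.
FOLLOW(U'): in S→U' c, U' is followed by c with FIRST {c}. Thus FOLLOW(U') = {c}.
FOLLOW(U): in U→T U c, U is followed by c with FIRST {c}; in T→U b, U is followed by b with FIRST {b}; in U'→c U T, U is followed by T with FIRST {ε, a, b, c, z}; in U'→c U T, the suffix after U is nullable, so FOLLOW(U) ⊇ FOLLOW(U') = {c}. Thus FOLLOW(U) = {$, a, b, c, z}.
FOLLOW(S): in U→c S, the suffix after S is empty, so FOLLOW(S) ⊇ FOLLOW(U) = {$, a, b, c, z}; in U→S T, S is followed by T with FIRST {ε, a, b, c, z}; in U→S T, the suffix after S is nullable, so FOLLOW(S) ⊇ FOLLOW(U) = {$, a, b, c, z}; in U'→S a T z, S is followed by a T z with FIRST {a}. Thus FOLLOW(S) = {$, a, b, c, z}.
FOLLOW(T): in U→T U c, T is followed by U c with FIRST {a, b, c, z}; in U→S T, the suffix after T is empty, so FOLLOW(T) ⊇ FOLLOW(U) = {$, a, b, c, z}; in U'→c U T, the suffix after T is empty, so FOLLOW(T) ⊇ FOLLOW(U') = {c}; in U'→S a T z, T is followed by z with FIRST {z}. Thus FOLLOW(T) = {$, a, b, c, z}.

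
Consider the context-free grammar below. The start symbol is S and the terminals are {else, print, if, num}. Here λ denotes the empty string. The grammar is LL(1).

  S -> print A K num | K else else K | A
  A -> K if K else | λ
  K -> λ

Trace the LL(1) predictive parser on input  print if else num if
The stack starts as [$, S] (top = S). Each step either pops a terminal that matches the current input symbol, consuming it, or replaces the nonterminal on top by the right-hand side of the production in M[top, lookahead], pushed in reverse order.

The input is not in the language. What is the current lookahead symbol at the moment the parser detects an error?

      Stack                Input                   Action
   1  $ S                  print if else num if $  expand S -> print A K num
   2  $ num K A print      print if else num if $  match print
   3  $ num K A            if else num if $        expand A -> K if K else
   4  $ num K else K if K  if else num if $        expand K -> λ
   5  $ num K else K if    if else num if $        match if
   6  $ num K else K       else num if $           expand K -> λ
   7  $ num K else         else num if $           match else
   8  $ num K              num if $                expand K -> λ
   9  $ num                num if $                match num
  10  $                    if $                    error: stack empty but input remains

if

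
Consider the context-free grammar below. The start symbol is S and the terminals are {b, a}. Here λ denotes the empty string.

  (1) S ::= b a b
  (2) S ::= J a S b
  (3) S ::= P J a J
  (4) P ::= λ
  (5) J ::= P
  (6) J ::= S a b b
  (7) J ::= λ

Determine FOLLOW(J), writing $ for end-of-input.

FIRST(P): from P::=λ we get {λ}. So FIRST(P) = {λ}.
FIRST(S): from S::=b a b we get {b}; from S::=J a S b we get {a, b}; from S::=P J a J we get {a, b}. So FIRST(S) = {a, b}.
FIRST(J): from J::=P we get {λ}; from J::=S a b b we get {a, b}; from J::=λ we get {λ}. So FIRST(J) = {λ, a, b}.
FOLLOW(S) includes $ since S is the start symbol.
FOLLOW(S): in S::=J a S b, S is followed by b with FIRST {b}; in J::=S a b b, S is followed by a b b with FIRST {a}. Thus FOLLOW(S) = {$, a, b}.
FOLLOW(J): in S::=J a S b, J is followed by a S b with FIRST {a}; in S::=P J a J (occurrence 1), J is followed by a J with FIRST {a}; in S::=P J a J (occurrence 2), the suffix after J is empty, so FOLLOW(J) ⊇ FOLLOW(S) = {$, a, b}. Thus FOLLOW(J) = {$, a, b}.
FOLLOW(P): in S::=P J a J, P is followed by J a J with FIRST {a, b}; in J::=P, the suffix after P is empty, so FOLLOW(P) ⊇ FOLLOW(J) = {$, a, b}. Thus FOLLOW(P) = {$, a, b}.

{$, a, b}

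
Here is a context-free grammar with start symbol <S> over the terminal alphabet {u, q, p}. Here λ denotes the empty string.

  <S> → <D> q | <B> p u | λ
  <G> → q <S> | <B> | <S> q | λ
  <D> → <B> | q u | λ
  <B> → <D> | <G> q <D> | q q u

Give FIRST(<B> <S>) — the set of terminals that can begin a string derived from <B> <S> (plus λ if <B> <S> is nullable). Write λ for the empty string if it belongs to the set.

{λ, p, q}

FIRST(<S>) = {λ, p, q}  (via <D> q, <B> p u)
FIRST(<G>) = {λ, p, q}  (via <B>, <S> q)
FIRST(<D>) = {λ, p, q}  (via <B>)
FIRST(<B>) = {λ, p, q}  (via <D>, <G> q <D>)
FIRST(<B> <S>): take FIRST of each symbol in turn, carrying on past any symbol whose FIRST contains λ; result {λ, p, q}.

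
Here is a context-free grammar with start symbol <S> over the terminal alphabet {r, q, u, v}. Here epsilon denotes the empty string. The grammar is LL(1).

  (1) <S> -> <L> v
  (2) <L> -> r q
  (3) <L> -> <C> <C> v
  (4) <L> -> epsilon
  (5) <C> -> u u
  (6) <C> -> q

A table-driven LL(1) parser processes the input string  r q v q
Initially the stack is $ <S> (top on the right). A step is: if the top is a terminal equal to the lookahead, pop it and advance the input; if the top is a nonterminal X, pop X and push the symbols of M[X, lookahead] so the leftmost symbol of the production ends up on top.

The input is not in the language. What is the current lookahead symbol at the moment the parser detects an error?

     Stack    Input      Action
  1  $ <S>    r q v q $  expand <S> -> <L> v
  2  $ v <L>  r q v q $  expand <L> -> r q
  3  $ v q r  r q v q $  match r
  4  $ v q    q v q $    match q
  5  $ v      v q $      match v
  6  $        q $        error: stack empty but input remains

q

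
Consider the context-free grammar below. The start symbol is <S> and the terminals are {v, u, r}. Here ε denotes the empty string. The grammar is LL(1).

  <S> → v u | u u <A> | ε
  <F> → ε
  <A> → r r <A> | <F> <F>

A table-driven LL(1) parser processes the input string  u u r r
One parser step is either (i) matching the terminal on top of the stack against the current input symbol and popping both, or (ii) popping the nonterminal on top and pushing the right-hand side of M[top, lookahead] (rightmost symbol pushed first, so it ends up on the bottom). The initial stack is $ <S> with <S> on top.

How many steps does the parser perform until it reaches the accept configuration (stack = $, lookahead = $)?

9

step 1: stack=$ <S>  input=u u r r $  — expand <S> → u u <A>
step 2: stack=$ <A> u u  input=u u r r $  — match u
step 3: stack=$ <A> u  input=u r r $  — match u
step 4: stack=$ <A>  input=r r $  — expand <A> → r r <A>
step 5: stack=$ <A> r r  input=r r $  — match r
step 6: stack=$ <A> r  input=r $  — match r
step 7: stack=$ <A>  input=$  — expand <A> → <F> <F>
step 8: stack=$ <F> <F>  input=$  — expand <F> → ε
step 9: stack=$ <F>  input=$  — expand <F> → ε
Accept reached after 9 steps.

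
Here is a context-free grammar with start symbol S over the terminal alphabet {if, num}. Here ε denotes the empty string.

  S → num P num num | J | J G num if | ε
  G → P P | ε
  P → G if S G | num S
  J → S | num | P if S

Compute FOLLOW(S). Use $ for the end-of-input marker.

{$, if, num}

FIRST(S) = {ε, if, num}  (via J, J G num if)
FIRST(G) = {ε, if, num}  (via P P)
FIRST(P) = {if, num}  (via G if S G)
FIRST(J) = {ε, if, num}  (via S, P if S)
FOLLOW(S) includes $ since S is the start symbol.
FOLLOW(S): in P→G if S G, S is followed by G with FIRST {ε, if, num}; in P→G if S G, the suffix after S is nullable, so FOLLOW(S) ⊇ FOLLOW(P) = {if, num}; in P→num S, the suffix after S is empty, so FOLLOW(S) ⊇ FOLLOW(P) = {if, num}; in J→S, the suffix after S is empty, so FOLLOW(S) ⊇ FOLLOW(J) = {$, if, num}; in J→P if S, the suffix after S is empty, so FOLLOW(S) ⊇ FOLLOW(J) = {$, if, num}. Thus FOLLOW(S) = {$, if, num}.
FOLLOW(J): in S→J, the suffix after J is empty, so FOLLOW(J) ⊇ FOLLOW(S) = {$, if, num}; in S→J G num if, J is followed by G num if with FIRST {if, num}. Thus FOLLOW(J) = {$, if, num}.
FOLLOW(G): in S→J G num if, G is followed by num if with FIRST {num}; in P→G if S G (occurrence 1), G is followed by if S G with FIRST {if}; in P→G if S G (occurrence 2), the suffix after G is empty, so FOLLOW(G) ⊇ FOLLOW(P) = {if, num}. Thus FOLLOW(G) = {if, num}.
FOLLOW(P): in S→num P num num, P is followed by num num with FIRST {num}; in G→P P (occurrence 1), P is followed by P with FIRST {if, num}; in G→P P (occurrence 2), the suffix after P is empty, so FOLLOW(P) ⊇ FOLLOW(G) = {if, num}; in J→P if S, P is followed by if S with FIRST {if}. Thus FOLLOW(P) = {if, num}.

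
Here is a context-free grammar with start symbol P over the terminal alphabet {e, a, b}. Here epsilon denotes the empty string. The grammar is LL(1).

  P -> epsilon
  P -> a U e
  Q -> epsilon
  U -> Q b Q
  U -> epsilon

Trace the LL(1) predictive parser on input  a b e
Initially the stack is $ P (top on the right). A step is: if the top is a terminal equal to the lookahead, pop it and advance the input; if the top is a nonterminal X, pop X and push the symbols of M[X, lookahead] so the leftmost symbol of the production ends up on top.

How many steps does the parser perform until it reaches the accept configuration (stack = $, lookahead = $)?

     Stack      Input    Action
  1  $ P        a b e $  expand P -> a U e
  2  $ e U a    a b e $  match a
  3  $ e U      b e $    expand U -> Q b Q
  4  $ e Q b Q  b e $    expand Q -> epsilon
  5  $ e Q b    b e $    match b
  6  $ e Q      e $      expand Q -> epsilon
  7  $ e        e $      match e
Accept reached after 7 steps.

7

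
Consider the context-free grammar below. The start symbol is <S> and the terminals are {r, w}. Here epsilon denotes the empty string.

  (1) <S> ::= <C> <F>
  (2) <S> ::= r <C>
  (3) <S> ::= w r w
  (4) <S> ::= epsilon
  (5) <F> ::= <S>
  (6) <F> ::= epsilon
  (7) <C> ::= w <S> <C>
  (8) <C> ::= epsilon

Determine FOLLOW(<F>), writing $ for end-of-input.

{$, r, w}

FIRST(<C>) = {epsilon, w}
FIRST(<S>) = {epsilon, r, w}  (via <C> <F>)
FIRST(<F>) = {epsilon, r, w}  (via <S>)
FOLLOW(<S>) includes $ since <S> is the start symbol.
FOLLOW(<S>): in <F>::=<S>, the suffix after <S> is empty, so FOLLOW(<S>) ⊇ FOLLOW(<F>) = {$, r, w}; in <C>::=w <S> <C>, <S> is followed by <C> with FIRST {epsilon, w}; in <C>::=w <S> <C>, the suffix after <S> is nullable, so FOLLOW(<S>) ⊇ FOLLOW(<C>) = {$, r, w}. Thus FOLLOW(<S>) = {$, r, w}.
FOLLOW(<F>): in <S>::=<C> <F>, the suffix after <F> is empty, so FOLLOW(<F>) ⊇ FOLLOW(<S>) = {$, r, w}. Thus FOLLOW(<F>) = {$, r, w}.
FOLLOW(<C>): in <S>::=<C> <F>, <C> is followed by <F> with FIRST {epsilon, r, w}; in <S>::=<C> <F>, the suffix after <C> is nullable, so FOLLOW(<C>) ⊇ FOLLOW(<S>) = {$, r, w}; in <S>::=r <C>, the suffix after <C> is empty, so FOLLOW(<C>) ⊇ FOLLOW(<S>) = {$, r, w}; in <C>::=w <S> <C>, the suffix after <C> is empty (adds nothing new). Thus FOLLOW(<C>) = {$, r, w}.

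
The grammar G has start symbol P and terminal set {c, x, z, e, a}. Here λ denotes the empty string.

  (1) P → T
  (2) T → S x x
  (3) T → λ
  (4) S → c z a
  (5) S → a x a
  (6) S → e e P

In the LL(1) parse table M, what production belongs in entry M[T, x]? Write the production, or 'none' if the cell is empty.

T → λ

FIRST(S) = {a, c, e}
FIRST(T) = {λ, a, c, e}  (via S x x)
FIRST(P) = {λ, a, c, e}  (via T)
FOLLOW(P) includes $ since P is the start symbol.
FOLLOW(P): in S→e e P, the suffix after P is empty, so FOLLOW(P) ⊇ FOLLOW(S) = {x}. Thus FOLLOW(P) = {$, x}.
FOLLOW(T): in P→T, the suffix after T is empty, so FOLLOW(T) ⊇ FOLLOW(P) = {$, x}. Thus FOLLOW(T) = {$, x}.
For T → S x x: FIRST(S x x) = {a, c, e}, so it goes in M[T, t] for t ∈ {a, c, e}.
For T → λ: FIRST(λ) = {λ}, so it goes in M[T, t] for t ∈ {}; since λ ∈ FIRST, also for every t ∈ FOLLOW(T) = {$, x}.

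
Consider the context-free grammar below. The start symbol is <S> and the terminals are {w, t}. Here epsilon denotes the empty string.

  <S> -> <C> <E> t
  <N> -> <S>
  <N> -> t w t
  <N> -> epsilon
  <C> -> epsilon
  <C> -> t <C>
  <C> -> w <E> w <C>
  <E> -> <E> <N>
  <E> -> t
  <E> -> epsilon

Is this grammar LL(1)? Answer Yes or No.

FIRST(<S>) = {t, w}
FIRST(<N>) = {epsilon, t, w}
FIRST(<C>) = {epsilon, t, w}
FIRST(<E>) = {epsilon, t, w}
FOLLOW(<S>) = {$, t, w}
FOLLOW(<N>) = {t, w}
FOLLOW(<C>) = {t, w}
FOLLOW(<E>) = {t, w}
Cell M[<C>, t] receives both <C> -> epsilon and <C> -> t <C> — the grammar is not LL(1).

No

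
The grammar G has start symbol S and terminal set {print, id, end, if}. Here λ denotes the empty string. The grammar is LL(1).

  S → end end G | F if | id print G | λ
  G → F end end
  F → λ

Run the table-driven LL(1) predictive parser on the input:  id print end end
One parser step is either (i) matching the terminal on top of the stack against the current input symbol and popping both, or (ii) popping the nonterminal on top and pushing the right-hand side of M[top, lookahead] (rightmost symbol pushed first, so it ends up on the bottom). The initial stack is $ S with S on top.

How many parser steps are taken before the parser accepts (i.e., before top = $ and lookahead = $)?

     Stack         Input               Action
  1  $ S           id print end end $  expand S → id print G
  2  $ G print id  id print end end $  match id
  3  $ G print     print end end $     match print
  4  $ G           end end $           expand G → F end end
  5  $ end end F   end end $           expand F → λ
  6  $ end end     end end $           match end
  7  $ end         end $               match end
Accept reached after 7 steps.

7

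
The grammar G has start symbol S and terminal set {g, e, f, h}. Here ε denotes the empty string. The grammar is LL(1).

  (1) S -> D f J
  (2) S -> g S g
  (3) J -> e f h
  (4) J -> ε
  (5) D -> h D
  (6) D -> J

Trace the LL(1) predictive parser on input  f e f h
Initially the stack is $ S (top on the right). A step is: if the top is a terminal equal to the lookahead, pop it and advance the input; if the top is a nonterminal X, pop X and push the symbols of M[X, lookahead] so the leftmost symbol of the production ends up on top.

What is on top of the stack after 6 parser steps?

f

step 1: stack=$ S  input=f e f h $  — expand S -> D f J
step 2: stack=$ J f D  input=f e f h $  — expand D -> J
step 3: stack=$ J f J  input=f e f h $  — expand J -> ε
step 4: stack=$ J f  input=f e f h $  — match f
step 5: stack=$ J  input=e f h $  — expand J -> e f h
step 6: stack=$ h f e  input=e f h $  — match e
Stack after step 6: $ h f (top = f).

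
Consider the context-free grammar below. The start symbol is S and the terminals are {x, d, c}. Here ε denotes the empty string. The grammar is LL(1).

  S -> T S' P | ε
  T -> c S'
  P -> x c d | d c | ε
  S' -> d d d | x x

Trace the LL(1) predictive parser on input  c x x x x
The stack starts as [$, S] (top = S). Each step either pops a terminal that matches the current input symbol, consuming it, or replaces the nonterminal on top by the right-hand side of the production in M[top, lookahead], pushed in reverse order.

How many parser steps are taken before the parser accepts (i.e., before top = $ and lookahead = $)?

step 1: stack=$ S  input=c x x x x $  — expand S -> T S' P
step 2: stack=$ P S' T  input=c x x x x $  — expand T -> c S'
step 3: stack=$ P S' S' c  input=c x x x x $  — match c
step 4: stack=$ P S' S'  input=x x x x $  — expand S' -> x x
step 5: stack=$ P S' x x  input=x x x x $  — match x
step 6: stack=$ P S' x  input=x x x $  — match x
step 7: stack=$ P S'  input=x x $  — expand S' -> x x
step 8: stack=$ P x x  input=x x $  — match x
step 9: stack=$ P x  input=x $  — match x
step 10: stack=$ P  input=$  — expand P -> ε
Accept reached after 10 steps.

10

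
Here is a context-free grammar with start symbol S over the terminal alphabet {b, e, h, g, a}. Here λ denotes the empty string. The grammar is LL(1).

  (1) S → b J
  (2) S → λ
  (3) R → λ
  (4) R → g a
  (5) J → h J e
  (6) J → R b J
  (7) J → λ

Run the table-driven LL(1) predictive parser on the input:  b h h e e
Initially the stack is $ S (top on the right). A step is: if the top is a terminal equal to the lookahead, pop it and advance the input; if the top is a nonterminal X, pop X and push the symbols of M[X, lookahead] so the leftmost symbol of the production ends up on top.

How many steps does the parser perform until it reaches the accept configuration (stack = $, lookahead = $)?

step 1: stack=$ S  input=b h h e e $  — expand S → b J
step 2: stack=$ J b  input=b h h e e $  — match b
step 3: stack=$ J  input=h h e e $  — expand J → h J e
step 4: stack=$ e J h  input=h h e e $  — match h
step 5: stack=$ e J  input=h e e $  — expand J → h J e
step 6: stack=$ e e J h  input=h e e $  — match h
step 7: stack=$ e e J  input=e e $  — expand J → λ
step 8: stack=$ e e  input=e e $  — match e
step 9: stack=$ e  input=e $  — match e
Accept reached after 9 steps.

9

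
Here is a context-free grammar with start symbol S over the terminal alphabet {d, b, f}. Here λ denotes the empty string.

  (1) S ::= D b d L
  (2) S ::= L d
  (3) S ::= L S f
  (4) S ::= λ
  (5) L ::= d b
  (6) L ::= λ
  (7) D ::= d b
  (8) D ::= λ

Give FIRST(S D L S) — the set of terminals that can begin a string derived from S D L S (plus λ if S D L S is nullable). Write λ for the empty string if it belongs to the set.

FIRST(L): from L::=d b we get {d}; from L::=λ we get {λ}. So FIRST(L) = {λ, d}.
FIRST(D): from D::=d b we get {d}; from D::=λ we get {λ}. So FIRST(D) = {λ, d}.
FIRST(S): from S::=D b d L we get {b, d}; from S::=L d we get {d}; from S::=L S f we get {b, d, f}; from S::=λ we get {λ}. So FIRST(S) = {λ, b, d, f}.
FIRST(S D L S): take FIRST of each symbol in turn, carrying on past any symbol whose FIRST contains λ; result {λ, b, d, f}.

{λ, b, d, f}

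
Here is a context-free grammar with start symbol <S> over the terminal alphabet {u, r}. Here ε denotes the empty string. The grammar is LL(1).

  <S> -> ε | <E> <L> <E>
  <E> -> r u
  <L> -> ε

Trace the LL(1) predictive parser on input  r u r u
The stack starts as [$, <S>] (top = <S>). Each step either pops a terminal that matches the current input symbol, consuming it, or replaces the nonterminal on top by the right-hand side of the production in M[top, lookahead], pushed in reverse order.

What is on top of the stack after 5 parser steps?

step 1: stack=$ <S>  input=r u r u $  — expand <S> -> <E> <L> <E>
step 2: stack=$ <E> <L> <E>  input=r u r u $  — expand <E> -> r u
step 3: stack=$ <E> <L> u r  input=r u r u $  — match r
step 4: stack=$ <E> <L> u  input=u r u $  — match u
step 5: stack=$ <E> <L>  input=r u $  — expand <L> -> ε
Stack after step 5: $ <E> (top = <E>).

<E>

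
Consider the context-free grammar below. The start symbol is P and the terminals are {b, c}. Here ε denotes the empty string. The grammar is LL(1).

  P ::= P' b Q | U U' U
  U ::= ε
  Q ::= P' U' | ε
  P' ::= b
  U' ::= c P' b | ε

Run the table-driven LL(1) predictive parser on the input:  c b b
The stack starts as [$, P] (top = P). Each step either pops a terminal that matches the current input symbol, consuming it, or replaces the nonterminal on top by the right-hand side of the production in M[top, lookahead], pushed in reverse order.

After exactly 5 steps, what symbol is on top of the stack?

     Stack       Input    Action
  1  $ P         c b b $  expand P ::= U U' U
  2  $ U U' U    c b b $  expand U ::= ε
  3  $ U U'      c b b $  expand U' ::= c P' b
  4  $ U b P' c  c b b $  match c
  5  $ U b P'    b b $    expand P' ::= b
Stack after step 5: $ U b b (top = b).

b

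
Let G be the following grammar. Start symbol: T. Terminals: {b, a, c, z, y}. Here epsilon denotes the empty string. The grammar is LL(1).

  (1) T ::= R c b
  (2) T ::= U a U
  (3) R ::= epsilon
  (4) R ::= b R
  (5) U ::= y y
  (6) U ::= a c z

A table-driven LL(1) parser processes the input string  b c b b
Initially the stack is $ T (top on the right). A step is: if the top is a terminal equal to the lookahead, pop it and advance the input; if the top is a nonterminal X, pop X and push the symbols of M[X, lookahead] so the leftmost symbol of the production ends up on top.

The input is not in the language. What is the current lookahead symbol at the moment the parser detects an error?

b

step 1: stack=$ T  input=b c b b $  — expand T ::= R c b
step 2: stack=$ b c R  input=b c b b $  — expand R ::= b R
step 3: stack=$ b c R b  input=b c b b $  — match b
step 4: stack=$ b c R  input=c b b $  — expand R ::= epsilon
step 5: stack=$ b c  input=c b b $  — match c
step 6: stack=$ b  input=b b $  — match b
step 7: stack=$  input=b $  — error: stack empty but input remains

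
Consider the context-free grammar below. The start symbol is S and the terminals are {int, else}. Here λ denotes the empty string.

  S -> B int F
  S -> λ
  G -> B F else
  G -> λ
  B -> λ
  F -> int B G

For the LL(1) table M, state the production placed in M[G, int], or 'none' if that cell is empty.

FIRST(B) = {λ}
FIRST(F) = {int}
FIRST(S) = {λ, int}  (via B int F)
FIRST(G) = {λ, int}  (via B F else)
FOLLOW(S) includes $ since S is the start symbol.
FOLLOW(F): in S->B int F, the suffix after F is empty, so FOLLOW(F) ⊇ FOLLOW(S) = {$}; in G->B F else, F is followed by else with FIRST {else}. Thus FOLLOW(F) = {$, else}.
FOLLOW(G): in F->int B G, the suffix after G is empty, so FOLLOW(G) ⊇ FOLLOW(F) = {$, else}. Thus FOLLOW(G) = {$, else}.
For G -> B F else: FIRST(B F else) = {int}, so it goes in M[G, t] for t ∈ {int}.
For G -> λ: FIRST(λ) = {λ}, so it goes in M[G, t] for t ∈ {}; since λ ∈ FIRST, also for every t ∈ FOLLOW(G) = {$, else}.

G -> B F else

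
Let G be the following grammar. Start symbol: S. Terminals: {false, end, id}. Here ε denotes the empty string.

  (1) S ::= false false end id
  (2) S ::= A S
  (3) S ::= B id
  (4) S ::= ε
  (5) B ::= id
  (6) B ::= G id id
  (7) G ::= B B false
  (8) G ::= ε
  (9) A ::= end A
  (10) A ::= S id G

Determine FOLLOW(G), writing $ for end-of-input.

FIRST(S): from S::=false false end id we get {false}; from S::=A S we get {end, false, id}; from S::=B id we get {id}; from S::=ε we get {ε}. So FIRST(S) = {ε, end, false, id}.
FIRST(A): from A::=end A we get {end}; from A::=S id G we get {end, false, id}. So FIRST(A) = {end, false, id}.
FIRST(B): from B::=id we get {id}; from B::=G id id we get {id}. So FIRST(B) = {id}.
FIRST(G): from G::=B B false we get {id}; from G::=ε we get {ε}. So FIRST(G) = {ε, id}.
FOLLOW(S) includes $ since S is the start symbol.
FOLLOW(S): in S::=A S, the suffix after S is empty (adds nothing new); in A::=S id G, S is followed by id G with FIRST {id}. Thus FOLLOW(S) = {$, id}.
FOLLOW(B): in S::=B id, B is followed by id with FIRST {id}; in G::=B B false (occurrence 1), B is followed by B false with FIRST {id}; in G::=B B false (occurrence 2), B is followed by false with FIRST {false}. Thus FOLLOW(B) = {false, id}.
FOLLOW(A): in S::=A S, A is followed by S with FIRST {ε, end, false, id}; in S::=A S, the suffix after A is nullable, so FOLLOW(A) ⊇ FOLLOW(S) = {$, id}; in A::=end A, the suffix after A is empty (adds nothing new). Thus FOLLOW(A) = {$, end, false, id}.
FOLLOW(G): in B::=G id id, G is followed by id id with FIRST {id}; in A::=S id G, the suffix after G is empty, so FOLLOW(G) ⊇ FOLLOW(A) = {$, end, false, id}. Thus FOLLOW(G) = {$, end, false, id}.

{$, end, false, id}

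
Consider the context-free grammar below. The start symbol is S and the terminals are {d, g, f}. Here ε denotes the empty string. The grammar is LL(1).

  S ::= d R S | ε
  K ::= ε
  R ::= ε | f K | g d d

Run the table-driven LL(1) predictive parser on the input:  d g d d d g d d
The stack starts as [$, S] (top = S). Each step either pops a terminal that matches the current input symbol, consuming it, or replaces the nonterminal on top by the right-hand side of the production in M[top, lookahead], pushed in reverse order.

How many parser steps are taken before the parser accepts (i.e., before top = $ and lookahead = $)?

      Stack      Input              Action
   1  $ S        d g d d d g d d $  expand S ::= d R S
   2  $ S R d    d g d d d g d d $  match d
   3  $ S R      g d d d g d d $    expand R ::= g d d
   4  $ S d d g  g d d d g d d $    match g
   5  $ S d d    d d d g d d $      match d
   6  $ S d      d d g d d $        match d
   7  $ S        d g d d $          expand S ::= d R S
   8  $ S R d    d g d d $          match d
   9  $ S R      g d d $            expand R ::= g d d
  10  $ S d d g  g d d $            match g
  11  $ S d d    d d $              match d
  12  $ S d      d $                match d
  13  $ S        $                  expand S ::= ε
Accept reached after 13 steps.

13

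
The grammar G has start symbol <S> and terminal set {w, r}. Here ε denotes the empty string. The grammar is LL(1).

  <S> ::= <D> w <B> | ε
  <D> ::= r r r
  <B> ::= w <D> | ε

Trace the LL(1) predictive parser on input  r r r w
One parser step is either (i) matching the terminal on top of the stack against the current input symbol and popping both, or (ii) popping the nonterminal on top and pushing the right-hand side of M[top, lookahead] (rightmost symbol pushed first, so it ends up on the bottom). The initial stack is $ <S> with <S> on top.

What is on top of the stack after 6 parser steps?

     Stack          Input      Action
  1  $ <S>          r r r w $  expand <S> ::= <D> w <B>
  2  $ <B> w <D>    r r r w $  expand <D> ::= r r r
  3  $ <B> w r r r  r r r w $  match r
  4  $ <B> w r r    r r w $    match r
  5  $ <B> w r      r w $      match r
  6  $ <B> w        w $        match w
Stack after step 6: $ <B> (top = <B>).

<B>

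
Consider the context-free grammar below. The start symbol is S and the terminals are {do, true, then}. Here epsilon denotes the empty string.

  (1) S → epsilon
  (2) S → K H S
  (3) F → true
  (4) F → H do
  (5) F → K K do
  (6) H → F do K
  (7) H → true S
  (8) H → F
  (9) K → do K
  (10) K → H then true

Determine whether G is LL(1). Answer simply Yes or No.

No

FIRST(S) = {epsilon, do, true}
FIRST(F) = {do, true}
FIRST(H) = {do, true}
FIRST(K) = {do, true}
FOLLOW(S) = {$, do, then, true}
FOLLOW(F) = {$, do, then, true}
FOLLOW(H) = {$, do, then, true}
FOLLOW(K) = {$, do, then, true}
Cell M[F, do] receives both F → H do and F → K K do — the grammar is not LL(1).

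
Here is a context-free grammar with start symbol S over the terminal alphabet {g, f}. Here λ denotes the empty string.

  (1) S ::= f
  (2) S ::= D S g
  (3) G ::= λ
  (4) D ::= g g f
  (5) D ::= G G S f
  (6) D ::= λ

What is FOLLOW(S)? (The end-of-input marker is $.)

{$, f, g}

FIRST(G): from G::=λ we get {λ}. So FIRST(G) = {λ}.
FIRST(S): from S::=f we get {f}; from S::=D S g we get {f, g}. So FIRST(S) = {f, g}.
FIRST(D): from D::=g g f we get {g}; from D::=G G S f we get {f, g}; from D::=λ we get {λ}. So FIRST(D) = {λ, f, g}.
FOLLOW(S) includes $ since S is the start symbol.
FOLLOW(S): in S::=D S g, S is followed by g with FIRST {g}; in D::=G G S f, S is followed by f with FIRST {f}. Thus FOLLOW(S) = {$, f, g}.
FOLLOW(G): in D::=G G S f (occurrence 1), G is followed by G S f with FIRST {f, g}; in D::=G G S f (occurrence 2), G is followed by S f with FIRST {f, g}. Thus FOLLOW(G) = {f, g}.
FOLLOW(D): in S::=D S g, D is followed by S g with FIRST {f, g}. Thus FOLLOW(D) = {f, g}.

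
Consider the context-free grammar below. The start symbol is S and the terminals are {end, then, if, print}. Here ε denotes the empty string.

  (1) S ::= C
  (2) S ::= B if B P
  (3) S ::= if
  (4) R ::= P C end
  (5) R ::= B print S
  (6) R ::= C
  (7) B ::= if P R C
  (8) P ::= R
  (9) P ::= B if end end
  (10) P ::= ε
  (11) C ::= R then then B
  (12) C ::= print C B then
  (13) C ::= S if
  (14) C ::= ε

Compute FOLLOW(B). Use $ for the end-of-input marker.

FIRST(B): from B::=if P R C we get {if}. So FIRST(B) = {if}.
FIRST(S): from S::=C we get {ε, end, if, print, then}; from S::=B if B P we get {if}; from S::=if we get {if}. So FIRST(S) = {ε, end, if, print, then}.
FIRST(R): from R::=P C end we get {end, if, print, then}; from R::=B print S we get {if}; from R::=C we get {ε, end, if, print, then}. So FIRST(R) = {ε, end, if, print, then}.
FIRST(P): from P::=R we get {ε, end, if, print, then}; from P::=B if end end we get {if}; from P::=ε we get {ε}. So FIRST(P) = {ε, end, if, print, then}.
FIRST(C): from C::=R then then B we get {end, if, print, then}; from C::=print C B then we get {print}; from C::=S if we get {end, if, print, then}; from C::=ε we get {ε}. So FIRST(C) = {ε, end, if, print, then}.
FOLLOW(S) includes $ since S is the start symbol.
FOLLOW(S): in R::=B print S, the suffix after S is empty, so FOLLOW(S) ⊇ FOLLOW(R) = {$, end, if, print, then}; in C::=S if, S is followed by if with FIRST {if}. Thus FOLLOW(S) = {$, end, if, print, then}.
FOLLOW(R): in B::=if P R C, R is followed by C with FIRST {ε, end, if, print, then}; in B::=if P R C, the suffix after R is nullable, so FOLLOW(R) ⊇ FOLLOW(B) = {$, end, if, print, then}; in P::=R, the suffix after R is empty, so FOLLOW(R) ⊇ FOLLOW(P) = {$, end, if, print, then}; in C::=R then then B, R is followed by then then B with FIRST {then}. Thus FOLLOW(R) = {$, end, if, print, then}.
FOLLOW(B): in S::=B if B P (occurrence 1), B is followed by if B P with FIRST {if}; in S::=B if B P (occurrence 2), B is followed by P with FIRST {ε, end, if, print, then}; in S::=B if B P (occurrence 2), the suffix after B is nullable, so FOLLOW(B) ⊇ FOLLOW(S) = {$, end, if, print, then}; in R::=B print S, B is followed by print S with FIRST {print}; in P::=B if end end, B is followed by if end end with FIRST {if}; in C::=R then then B, the suffix after B is empty, so FOLLOW(B) ⊇ FOLLOW(C) = {$, end, if, print, then}; in C::=print C B then, B is followed by then with FIRST {then}. Thus FOLLOW(B) = {$, end, if, print, then}.
FOLLOW(P): in S::=B if B P, the suffix after P is empty, so FOLLOW(P) ⊇ FOLLOW(S) = {$, end, if, print, then}; in R::=P C end, P is followed by C end with FIRST {end, if, print, then}; in B::=if P R C, P is followed by R C with FIRST {ε, end, if, print, then}; in B::=if P R C, the suffix after P is nullable, so FOLLOW(P) ⊇ FOLLOW(B) = {$, end, if, print, then}. Thus FOLLOW(P) = {$, end, if, print, then}.
FOLLOW(C): in S::=C, the suffix after C is empty, so FOLLOW(C) ⊇ FOLLOW(S) = {$, end, if, print, then}; in R::=P C end, C is followed by end with FIRST {end}; in R::=C, the suffix after C is empty, so FOLLOW(C) ⊇ FOLLOW(R) = {$, end, if, print, then}; in B::=if P R C, the suffix after C is empty, so FOLLOW(C) ⊇ FOLLOW(B) = {$, end, if, print, then}; in C::=print C B then, C is followed by B then with FIRST {if}. Thus FOLLOW(C) = {$, end, if, print, then}.

{$, end, if, print, then}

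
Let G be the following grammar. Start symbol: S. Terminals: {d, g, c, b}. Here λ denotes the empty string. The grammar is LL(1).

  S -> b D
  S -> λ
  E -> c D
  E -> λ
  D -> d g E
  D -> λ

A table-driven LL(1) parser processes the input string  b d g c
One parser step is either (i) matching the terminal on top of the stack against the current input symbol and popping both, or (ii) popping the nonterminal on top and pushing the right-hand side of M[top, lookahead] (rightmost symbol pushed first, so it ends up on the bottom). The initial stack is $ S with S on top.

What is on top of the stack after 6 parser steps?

step 1: stack=$ S  input=b d g c $  — expand S -> b D
step 2: stack=$ D b  input=b d g c $  — match b
step 3: stack=$ D  input=d g c $  — expand D -> d g E
step 4: stack=$ E g d  input=d g c $  — match d
step 5: stack=$ E g  input=g c $  — match g
step 6: stack=$ E  input=c $  — expand E -> c D
Stack after step 6: $ D c (top = c).

c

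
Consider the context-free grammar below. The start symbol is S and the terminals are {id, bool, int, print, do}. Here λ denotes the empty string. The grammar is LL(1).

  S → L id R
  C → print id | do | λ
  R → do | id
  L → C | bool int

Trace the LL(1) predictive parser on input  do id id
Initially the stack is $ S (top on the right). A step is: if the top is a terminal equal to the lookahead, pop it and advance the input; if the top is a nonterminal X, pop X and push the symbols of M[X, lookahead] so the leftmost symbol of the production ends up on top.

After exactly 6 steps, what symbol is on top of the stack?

     Stack      Input       Action
  1  $ S        do id id $  expand S → L id R
  2  $ R id L   do id id $  expand L → C
  3  $ R id C   do id id $  expand C → do
  4  $ R id do  do id id $  match do
  5  $ R id     id id $     match id
  6  $ R        id $        expand R → id
Stack after step 6: $ id (top = id).

id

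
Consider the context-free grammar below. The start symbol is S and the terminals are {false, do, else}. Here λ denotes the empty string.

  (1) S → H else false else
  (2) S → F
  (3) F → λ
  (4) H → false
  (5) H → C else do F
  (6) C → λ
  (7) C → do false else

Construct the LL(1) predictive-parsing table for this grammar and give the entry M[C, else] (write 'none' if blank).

C → λ

FIRST(F): from F→λ we get {λ}. So FIRST(F) = {λ}.
FIRST(C): from C→λ we get {λ}; from C→do false else we get {do}. So FIRST(C) = {λ, do}.
FIRST(H): from H→false we get {false}; from H→C else do F we get {do, else}. So FIRST(H) = {do, else, false}.
FIRST(S): from S→H else false else we get {do, else, false}; from S→F we get {λ}. So FIRST(S) = {λ, do, else, false}.
FOLLOW(S) includes $ since S is the start symbol.
FOLLOW(C): in H→C else do F, C is followed by else do F with FIRST {else}. Thus FOLLOW(C) = {else}.
For C → λ: FIRST(λ) = {λ}, so it goes in M[C, t] for t ∈ {}; since λ ∈ FIRST, also for every t ∈ FOLLOW(C) = {else}.
For C → do false else: FIRST(do false else) = {do}, so it goes in M[C, t] for t ∈ {do}.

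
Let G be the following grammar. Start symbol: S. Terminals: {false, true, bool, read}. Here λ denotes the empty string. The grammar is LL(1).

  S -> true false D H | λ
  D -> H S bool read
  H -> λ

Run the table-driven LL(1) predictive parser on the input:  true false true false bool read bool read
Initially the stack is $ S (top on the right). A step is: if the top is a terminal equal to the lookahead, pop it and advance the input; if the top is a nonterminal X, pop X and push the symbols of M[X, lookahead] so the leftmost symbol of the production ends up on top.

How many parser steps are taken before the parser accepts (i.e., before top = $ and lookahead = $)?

      Stack                          Input                                        Action
   1  $ S                            true false true false bool read bool read $  expand S -> true false D H
   2  $ H D false true               true false true false bool read bool read $  match true
   3  $ H D false                    false true false bool read bool read $       match false
   4  $ H D                          true false bool read bool read $             expand D -> H S bool read
   5  $ H read bool S H              true false bool read bool read $             expand H -> λ
   6  $ H read bool S                true false bool read bool read $             expand S -> true false D H
   7  $ H read bool H D false true   true false bool read bool read $             match true
   8  $ H read bool H D false        false bool read bool read $                  match false
   9  $ H read bool H D              bool read bool read $                        expand D -> H S bool read
  10  $ H read bool H read bool S H  bool read bool read $                        expand H -> λ
  11  $ H read bool H read bool S    bool read bool read $                        expand S -> λ
  12  $ H read bool H read bool      bool read bool read $                        match bool
  13  $ H read bool H read           read bool read $                             match read
  14  $ H read bool H                bool read $                                  expand H -> λ
  15  $ H read bool                  bool read $                                  match bool
  16  $ H read                       read $                                       match read
  17  $ H                            $                                            expand H -> λ
Accept reached after 17 steps.

17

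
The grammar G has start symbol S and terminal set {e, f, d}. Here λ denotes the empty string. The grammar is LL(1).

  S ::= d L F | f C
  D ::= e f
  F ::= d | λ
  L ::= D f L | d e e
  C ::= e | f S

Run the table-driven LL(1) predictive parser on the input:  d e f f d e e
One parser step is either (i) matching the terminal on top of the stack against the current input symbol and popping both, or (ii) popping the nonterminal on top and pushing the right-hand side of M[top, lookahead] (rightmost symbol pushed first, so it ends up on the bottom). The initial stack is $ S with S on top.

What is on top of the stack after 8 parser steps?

d

     Stack        Input            Action
  1  $ S          d e f f d e e $  expand S ::= d L F
  2  $ F L d      d e f f d e e $  match d
  3  $ F L        e f f d e e $    expand L ::= D f L
  4  $ F L f D    e f f d e e $    expand D ::= e f
  5  $ F L f f e  e f f d e e $    match e
  6  $ F L f f    f f d e e $      match f
  7  $ F L f      f d e e $        match f
  8  $ F L        d e e $          expand L ::= d e e
Stack after step 8: $ F e e d (top = d).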